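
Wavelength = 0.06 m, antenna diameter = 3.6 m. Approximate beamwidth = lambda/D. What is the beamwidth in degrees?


BW_rad = 0.06 / 3.6 = 0.016667
BW_deg = 0.95 degrees

0.95 degrees


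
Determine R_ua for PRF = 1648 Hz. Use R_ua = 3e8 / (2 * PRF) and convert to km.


R_ua = 3e8 / (2 * 1648) = 91019.4 m = 91.0 km

91.0 km


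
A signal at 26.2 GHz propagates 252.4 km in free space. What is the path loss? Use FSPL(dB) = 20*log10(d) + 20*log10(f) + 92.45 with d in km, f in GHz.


20*log10(252.4) = 48.04
20*log10(26.2) = 28.37
FSPL = 168.9 dB

168.9 dB


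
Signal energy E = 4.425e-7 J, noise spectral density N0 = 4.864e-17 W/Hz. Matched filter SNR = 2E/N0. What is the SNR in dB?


SNR_lin = 2 * 4.425e-7 / 4.864e-17 = 1.819e10
SNR_dB = 10*log10(1.819e10) = 102.6 dB

102.6 dB


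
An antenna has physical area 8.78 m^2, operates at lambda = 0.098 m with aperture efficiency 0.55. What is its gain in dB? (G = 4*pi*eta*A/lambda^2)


G_linear = 4*pi*0.55*8.78/0.098^2 = 6318.51
G_dB = 10*log10(6318.51) = 38.0 dB

38.0 dB


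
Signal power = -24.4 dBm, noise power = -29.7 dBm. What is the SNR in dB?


SNR = -24.4 - (-29.7) = 5.3 dB

5.3 dB


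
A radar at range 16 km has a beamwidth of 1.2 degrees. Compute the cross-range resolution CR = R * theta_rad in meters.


BW_rad = 0.020943951
CR = 16000 * 0.020943951 = 335.1 m

335.1 m


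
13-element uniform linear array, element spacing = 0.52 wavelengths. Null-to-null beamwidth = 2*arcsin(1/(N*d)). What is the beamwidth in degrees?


1/(N*d) = 1/(13*0.52) = 0.147929
BW = 2*arcsin(0.147929) = 17.0 degrees

17.0 degrees


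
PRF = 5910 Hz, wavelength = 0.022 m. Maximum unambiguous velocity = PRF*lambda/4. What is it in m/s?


V_ua = 5910 * 0.022 / 4 = 32.5 m/s

32.5 m/s


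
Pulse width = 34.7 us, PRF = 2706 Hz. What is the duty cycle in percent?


DC = 34.7e-6 * 2706 * 100 = 9.39%

9.39%


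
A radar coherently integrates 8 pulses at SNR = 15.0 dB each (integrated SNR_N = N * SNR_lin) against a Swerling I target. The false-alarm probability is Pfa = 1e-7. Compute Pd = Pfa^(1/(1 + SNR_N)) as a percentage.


SNR_lin = 10^(15.0/10) = 31.62278
SNR_N = 8 * 31.62278 = 252.98224
1/(1 + SNR_N) = 1/253.98224 = 0.0039373
Pd = (1e-7)^0.0039373 = 0.93851
Pd = 93.9%

93.9%


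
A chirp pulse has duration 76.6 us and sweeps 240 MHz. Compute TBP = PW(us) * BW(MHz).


TBP = 76.6 * 240 = 18384.0

18384.0


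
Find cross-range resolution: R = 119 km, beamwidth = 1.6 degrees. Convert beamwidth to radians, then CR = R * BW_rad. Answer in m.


BW_rad = 0.027925268
CR = 119000 * 0.027925268 = 3323.1 m

3323.1 m


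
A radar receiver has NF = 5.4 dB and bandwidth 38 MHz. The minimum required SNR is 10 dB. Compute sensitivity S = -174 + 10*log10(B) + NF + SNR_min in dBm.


10*log10(38000000.0) = 75.8
S = -174 + 75.8 + 5.4 + 10 = -82.8 dBm

-82.8 dBm


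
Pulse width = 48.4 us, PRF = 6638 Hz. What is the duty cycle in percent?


DC = 48.4e-6 * 6638 * 100 = 32.13%

32.13%


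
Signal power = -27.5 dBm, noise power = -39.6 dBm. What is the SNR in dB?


SNR = -27.5 - (-39.6) = 12.1 dB

12.1 dB


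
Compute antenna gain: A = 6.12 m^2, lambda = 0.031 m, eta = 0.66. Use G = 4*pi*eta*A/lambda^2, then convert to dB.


G_linear = 4*pi*0.66*6.12/0.031^2 = 52817.99
G_dB = 10*log10(52817.99) = 47.2 dB

47.2 dB


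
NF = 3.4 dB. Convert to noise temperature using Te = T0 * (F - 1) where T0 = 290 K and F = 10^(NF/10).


NF_lin = 10^(3.4/10) = 2.187762
Te = 290 * (2.187762 - 1) = 344.5 K

344.5 K


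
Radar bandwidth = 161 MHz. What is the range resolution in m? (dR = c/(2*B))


dR = 3e8 / (2 * 161000000.0) = 0.93 m

0.93 m


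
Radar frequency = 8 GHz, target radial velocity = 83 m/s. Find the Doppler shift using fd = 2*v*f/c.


fd = 2 * 83 * 8000000000.0 / 3e8 = 4426.7 Hz

4426.7 Hz


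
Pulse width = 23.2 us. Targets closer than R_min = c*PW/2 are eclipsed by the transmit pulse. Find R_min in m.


R_min = 3e8 * 23.2e-6 / 2 = 3480.0 m

3480.0 m


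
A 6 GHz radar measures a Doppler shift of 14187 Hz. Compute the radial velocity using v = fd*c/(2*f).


v = 14187 * 3e8 / (2 * 6000000000.0) = 354.7 m/s

354.7 m/s


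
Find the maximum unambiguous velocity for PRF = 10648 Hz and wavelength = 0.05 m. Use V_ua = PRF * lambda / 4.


V_ua = 10648 * 0.05 / 4 = 133.1 m/s

133.1 m/s


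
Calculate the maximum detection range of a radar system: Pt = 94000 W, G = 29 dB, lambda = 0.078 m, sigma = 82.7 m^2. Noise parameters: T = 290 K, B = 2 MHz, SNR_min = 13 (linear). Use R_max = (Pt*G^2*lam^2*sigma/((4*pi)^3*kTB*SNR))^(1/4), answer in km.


G_lin = 10^(29/10) = 794.328235
R^4 = 94000 * 794.328235^2 * 0.078^2 * 82.7 / ((4*pi)^3 * 1.38e-23 * 290 * 2000000.0 * 13)
R^4 = 1.44525e20 m^4
R_max = (1.44525e20)^(1/4) = 109644.2 m = 109.6 km

109.6 km


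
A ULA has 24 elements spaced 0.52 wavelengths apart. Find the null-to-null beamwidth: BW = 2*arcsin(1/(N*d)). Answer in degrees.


1/(N*d) = 1/(24*0.52) = 0.080128
BW = 2*arcsin(0.080128) = 9.2 degrees

9.2 degrees


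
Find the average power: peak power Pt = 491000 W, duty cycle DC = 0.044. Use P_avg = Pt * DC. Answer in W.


P_avg = 491000 * 0.044 = 21604.0 W

21604.0 W


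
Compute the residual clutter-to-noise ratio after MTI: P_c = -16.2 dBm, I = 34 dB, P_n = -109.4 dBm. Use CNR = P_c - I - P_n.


CNR = -16.2 - 34 - (-109.4) = 59.2 dB

59.2 dB


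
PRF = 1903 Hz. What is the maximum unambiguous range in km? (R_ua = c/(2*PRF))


R_ua = 3e8 / (2 * 1903) = 78822.9 m = 78.8 km

78.8 km


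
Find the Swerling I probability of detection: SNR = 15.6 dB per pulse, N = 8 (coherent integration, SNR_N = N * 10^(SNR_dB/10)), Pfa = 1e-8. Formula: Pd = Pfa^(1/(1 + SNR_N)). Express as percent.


SNR_lin = 10^(15.6/10) = 36.30781
SNR_N = 8 * 36.30781 = 290.46248
1/(1 + SNR_N) = 1/291.46248 = 0.003431
Pd = (1e-8)^0.003431 = 0.93875
Pd = 93.9%

93.9%


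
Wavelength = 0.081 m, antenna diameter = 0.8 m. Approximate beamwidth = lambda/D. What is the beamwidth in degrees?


BW_rad = 0.081 / 0.8 = 0.10125
BW_deg = 5.8 degrees

5.8 degrees


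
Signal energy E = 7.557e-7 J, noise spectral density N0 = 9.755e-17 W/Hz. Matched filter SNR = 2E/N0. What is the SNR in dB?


SNR_lin = 2 * 7.557e-7 / 9.755e-17 = 1.549e10
SNR_dB = 10*log10(1.549e10) = 101.9 dB

101.9 dB


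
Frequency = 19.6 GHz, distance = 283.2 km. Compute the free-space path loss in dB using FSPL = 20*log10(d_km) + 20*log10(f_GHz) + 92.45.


20*log10(283.2) = 49.04
20*log10(19.6) = 25.85
FSPL = 167.3 dB

167.3 dB


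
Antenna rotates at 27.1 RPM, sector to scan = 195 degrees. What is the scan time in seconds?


t = 195 / (27.1 * 360) * 60 = 1.2 s

1.2 s


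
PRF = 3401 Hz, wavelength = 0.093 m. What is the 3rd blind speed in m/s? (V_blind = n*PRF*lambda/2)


V_blind = 3 * 3401 * 0.093 / 2 = 474.4 m/s

474.4 m/s


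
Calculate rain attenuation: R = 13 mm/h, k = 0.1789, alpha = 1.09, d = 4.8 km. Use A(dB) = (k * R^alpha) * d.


gamma = 0.1789 * 13^1.09 = 2.929602 dB/km
A = 2.929602 * 4.8 = 14.06 dB

14.06 dB


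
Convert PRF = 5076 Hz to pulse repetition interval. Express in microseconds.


PRI = 1/5076 = 0.0001970055 s = 197.0 us

197.0 us


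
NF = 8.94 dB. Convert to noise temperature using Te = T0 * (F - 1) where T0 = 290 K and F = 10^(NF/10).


NF_lin = 10^(8.94/10) = 7.834296
Te = 290 * (7.834296 - 1) = 1981.9 K

1981.9 K


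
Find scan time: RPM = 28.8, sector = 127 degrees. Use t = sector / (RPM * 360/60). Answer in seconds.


t = 127 / (28.8 * 360) * 60 = 0.73 s

0.73 s


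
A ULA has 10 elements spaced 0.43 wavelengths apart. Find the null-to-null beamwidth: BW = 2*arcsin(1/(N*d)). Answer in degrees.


1/(N*d) = 1/(10*0.43) = 0.232558
BW = 2*arcsin(0.232558) = 26.9 degrees

26.9 degrees


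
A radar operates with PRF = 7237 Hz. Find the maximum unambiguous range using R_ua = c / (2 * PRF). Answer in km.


R_ua = 3e8 / (2 * 7237) = 20726.8 m = 20.7 km

20.7 km


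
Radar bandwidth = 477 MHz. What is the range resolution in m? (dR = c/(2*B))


dR = 3e8 / (2 * 477000000.0) = 0.31 m

0.31 m


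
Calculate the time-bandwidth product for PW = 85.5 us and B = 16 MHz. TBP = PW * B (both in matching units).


TBP = 85.5 * 16 = 1368.0

1368.0


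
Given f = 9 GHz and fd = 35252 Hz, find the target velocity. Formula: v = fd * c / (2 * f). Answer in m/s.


v = 35252 * 3e8 / (2 * 9000000000.0) = 587.5 m/s

587.5 m/s


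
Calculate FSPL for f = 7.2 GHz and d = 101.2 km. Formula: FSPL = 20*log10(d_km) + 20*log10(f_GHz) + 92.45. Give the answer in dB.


20*log10(101.2) = 40.1
20*log10(7.2) = 17.15
FSPL = 149.7 dB

149.7 dB


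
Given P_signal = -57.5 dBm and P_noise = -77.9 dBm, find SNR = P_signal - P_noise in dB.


SNR = -57.5 - (-77.9) = 20.4 dB

20.4 dB


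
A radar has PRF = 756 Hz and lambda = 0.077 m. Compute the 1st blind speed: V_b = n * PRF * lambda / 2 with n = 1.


V_blind = 1 * 756 * 0.077 / 2 = 29.1 m/s

29.1 m/s


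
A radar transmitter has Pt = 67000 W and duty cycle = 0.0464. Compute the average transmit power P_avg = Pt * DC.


P_avg = 67000 * 0.0464 = 3108.8 W

3108.8 W


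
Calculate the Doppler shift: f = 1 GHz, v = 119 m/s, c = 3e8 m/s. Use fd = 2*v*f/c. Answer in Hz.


fd = 2 * 119 * 1000000000.0 / 3e8 = 793.3 Hz

793.3 Hz


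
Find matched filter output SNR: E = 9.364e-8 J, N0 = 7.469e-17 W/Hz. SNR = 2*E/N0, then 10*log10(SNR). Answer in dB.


SNR_lin = 2 * 9.364e-8 / 7.469e-17 = 2.507e9
SNR_dB = 10*log10(2.507e9) = 94.0 dB

94.0 dB


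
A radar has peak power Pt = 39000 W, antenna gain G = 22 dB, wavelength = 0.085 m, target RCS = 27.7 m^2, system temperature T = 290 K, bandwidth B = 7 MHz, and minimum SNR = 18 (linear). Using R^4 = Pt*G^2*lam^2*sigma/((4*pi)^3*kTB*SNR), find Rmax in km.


G_lin = 10^(22/10) = 158.489319
R^4 = 39000 * 158.489319^2 * 0.085^2 * 27.7 / ((4*pi)^3 * 1.38e-23 * 290 * 7000000.0 * 18)
R^4 = 1.95932e17 m^4
R_max = (1.95932e17)^(1/4) = 21039.1 m = 21.0 km

21.0 km


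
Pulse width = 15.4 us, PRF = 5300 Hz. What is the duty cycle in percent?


DC = 15.4e-6 * 5300 * 100 = 8.16%

8.16%


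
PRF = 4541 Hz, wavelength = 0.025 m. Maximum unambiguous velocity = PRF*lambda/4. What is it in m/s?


V_ua = 4541 * 0.025 / 4 = 28.4 m/s

28.4 m/s


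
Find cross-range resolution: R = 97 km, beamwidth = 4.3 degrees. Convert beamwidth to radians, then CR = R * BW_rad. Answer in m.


BW_rad = 0.075049158
CR = 97000 * 0.075049158 = 7279.8 m

7279.8 m


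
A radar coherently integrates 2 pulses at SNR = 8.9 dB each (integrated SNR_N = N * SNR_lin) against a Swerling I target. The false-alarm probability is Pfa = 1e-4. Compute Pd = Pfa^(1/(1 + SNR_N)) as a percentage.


SNR_lin = 10^(8.9/10) = 7.76247
SNR_N = 2 * 7.76247 = 15.52494
1/(1 + SNR_N) = 1/16.52494 = 0.0605146
Pd = (1e-4)^0.0605146 = 0.57272
Pd = 57.3%

57.3%


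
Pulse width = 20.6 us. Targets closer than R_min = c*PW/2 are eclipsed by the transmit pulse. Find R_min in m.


R_min = 3e8 * 20.6e-6 / 2 = 3090.0 m

3090.0 m


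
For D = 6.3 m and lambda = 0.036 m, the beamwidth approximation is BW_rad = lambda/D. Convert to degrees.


BW_rad = 0.036 / 6.3 = 0.005714
BW_deg = 0.33 degrees

0.33 degrees


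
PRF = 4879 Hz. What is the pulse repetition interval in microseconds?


PRI = 1/4879 = 0.00020496 s = 205.0 us

205.0 us


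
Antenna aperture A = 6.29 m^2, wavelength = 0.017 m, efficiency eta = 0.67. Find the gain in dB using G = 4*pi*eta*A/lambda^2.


G_linear = 4*pi*0.67*6.29/0.017^2 = 183247.25
G_dB = 10*log10(183247.25) = 52.6 dB

52.6 dB


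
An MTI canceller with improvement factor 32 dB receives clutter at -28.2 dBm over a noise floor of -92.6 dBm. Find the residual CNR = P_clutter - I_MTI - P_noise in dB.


CNR = -28.2 - 32 - (-92.6) = 32.4 dB

32.4 dB


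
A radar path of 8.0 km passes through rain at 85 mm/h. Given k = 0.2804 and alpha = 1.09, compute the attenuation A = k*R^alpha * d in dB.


gamma = 0.2804 * 85^1.09 = 35.550412 dB/km
A = 35.550412 * 8.0 = 284.4 dB

284.4 dB


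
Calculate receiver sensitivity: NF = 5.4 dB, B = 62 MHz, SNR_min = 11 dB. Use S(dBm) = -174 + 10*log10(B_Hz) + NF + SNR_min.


10*log10(62000000.0) = 77.92
S = -174 + 77.92 + 5.4 + 11 = -79.7 dBm

-79.7 dBm


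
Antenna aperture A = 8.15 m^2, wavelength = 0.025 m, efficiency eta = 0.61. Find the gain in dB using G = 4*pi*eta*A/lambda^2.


G_linear = 4*pi*0.61*8.15/0.025^2 = 99957.94
G_dB = 10*log10(99957.94) = 50.0 dB

50.0 dB


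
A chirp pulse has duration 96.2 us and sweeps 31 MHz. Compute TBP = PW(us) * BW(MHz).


TBP = 96.2 * 31 = 2982.2

2982.2


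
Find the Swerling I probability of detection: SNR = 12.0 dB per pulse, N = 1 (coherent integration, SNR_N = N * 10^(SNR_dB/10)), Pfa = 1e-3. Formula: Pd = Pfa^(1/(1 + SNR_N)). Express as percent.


SNR_lin = 10^(12.0/10) = 15.84893
SNR_N = 1 * 15.84893 = 15.84893
1/(1 + SNR_N) = 1/16.84893 = 0.0593509
Pd = (1e-3)^0.0593509 = 0.66366
Pd = 66.4%

66.4%


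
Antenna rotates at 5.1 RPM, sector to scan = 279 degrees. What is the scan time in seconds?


t = 279 / (5.1 * 360) * 60 = 9.12 s

9.12 s


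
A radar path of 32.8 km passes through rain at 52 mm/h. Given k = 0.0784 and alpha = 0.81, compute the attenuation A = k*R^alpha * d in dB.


gamma = 0.0784 * 52^0.81 = 1.924327 dB/km
A = 1.924327 * 32.8 = 63.12 dB

63.12 dB


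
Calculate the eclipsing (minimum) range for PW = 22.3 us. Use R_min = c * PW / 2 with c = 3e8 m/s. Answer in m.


R_min = 3e8 * 22.3e-6 / 2 = 3345.0 m

3345.0 m


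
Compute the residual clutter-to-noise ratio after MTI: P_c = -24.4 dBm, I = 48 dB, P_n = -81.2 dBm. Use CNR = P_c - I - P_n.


CNR = -24.4 - 48 - (-81.2) = 8.8 dB

8.8 dB


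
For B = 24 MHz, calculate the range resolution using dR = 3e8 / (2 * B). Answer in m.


dR = 3e8 / (2 * 24000000.0) = 6.25 m

6.25 m


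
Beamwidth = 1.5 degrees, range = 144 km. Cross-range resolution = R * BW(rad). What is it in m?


BW_rad = 0.026179939
CR = 144000 * 0.026179939 = 3769.9 m

3769.9 m


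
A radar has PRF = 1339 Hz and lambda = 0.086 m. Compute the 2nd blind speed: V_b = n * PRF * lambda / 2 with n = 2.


V_blind = 2 * 1339 * 0.086 / 2 = 115.2 m/s

115.2 m/s


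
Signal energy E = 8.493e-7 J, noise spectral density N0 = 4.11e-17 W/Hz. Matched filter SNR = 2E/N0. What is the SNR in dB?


SNR_lin = 2 * 8.493e-7 / 4.11e-17 = 4.133e10
SNR_dB = 10*log10(4.133e10) = 106.2 dB

106.2 dB


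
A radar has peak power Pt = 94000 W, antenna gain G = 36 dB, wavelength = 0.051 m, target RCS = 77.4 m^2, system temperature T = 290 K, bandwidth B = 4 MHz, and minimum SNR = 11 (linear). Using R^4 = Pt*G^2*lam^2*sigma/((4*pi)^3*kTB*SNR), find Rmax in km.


G_lin = 10^(36/10) = 3981.071706
R^4 = 94000 * 3981.071706^2 * 0.051^2 * 77.4 / ((4*pi)^3 * 1.38e-23 * 290 * 4000000.0 * 11)
R^4 = 8.58321e20 m^4
R_max = (8.58321e20)^(1/4) = 171164.0 m = 171.2 km

171.2 km


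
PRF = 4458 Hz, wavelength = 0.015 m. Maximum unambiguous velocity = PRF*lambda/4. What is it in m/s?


V_ua = 4458 * 0.015 / 4 = 16.7 m/s

16.7 m/s


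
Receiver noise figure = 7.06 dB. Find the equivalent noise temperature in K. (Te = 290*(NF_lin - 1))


NF_lin = 10^(7.06/10) = 5.081594
Te = 290 * (5.081594 - 1) = 1183.7 K

1183.7 K


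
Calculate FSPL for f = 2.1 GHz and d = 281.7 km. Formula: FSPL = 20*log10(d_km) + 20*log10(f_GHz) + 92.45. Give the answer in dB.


20*log10(281.7) = 49.0
20*log10(2.1) = 6.44
FSPL = 147.9 dB

147.9 dB


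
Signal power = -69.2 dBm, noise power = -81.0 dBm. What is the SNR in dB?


SNR = -69.2 - (-81.0) = 11.8 dB

11.8 dB


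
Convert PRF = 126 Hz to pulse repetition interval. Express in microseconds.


PRI = 1/126 = 0.0079365079 s = 7936.5 us

7936.5 us


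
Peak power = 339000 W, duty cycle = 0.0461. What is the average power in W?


P_avg = 339000 * 0.0461 = 15627.9 W

15627.9 W


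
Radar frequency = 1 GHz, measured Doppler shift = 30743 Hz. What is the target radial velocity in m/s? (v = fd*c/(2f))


v = 30743 * 3e8 / (2 * 1000000000.0) = 4611.5 m/s

4611.5 m/s


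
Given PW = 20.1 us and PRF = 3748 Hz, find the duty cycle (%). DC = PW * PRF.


DC = 20.1e-6 * 3748 * 100 = 7.53%

7.53%


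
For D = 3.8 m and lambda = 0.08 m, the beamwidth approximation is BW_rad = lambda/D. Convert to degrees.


BW_rad = 0.08 / 3.8 = 0.021053
BW_deg = 1.21 degrees

1.21 degrees


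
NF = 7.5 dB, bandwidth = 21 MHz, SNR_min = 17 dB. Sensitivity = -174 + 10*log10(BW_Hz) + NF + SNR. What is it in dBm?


10*log10(21000000.0) = 73.22
S = -174 + 73.22 + 7.5 + 17 = -76.3 dBm

-76.3 dBm


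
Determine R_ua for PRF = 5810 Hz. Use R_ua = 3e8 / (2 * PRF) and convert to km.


R_ua = 3e8 / (2 * 5810) = 25817.6 m = 25.8 km

25.8 km


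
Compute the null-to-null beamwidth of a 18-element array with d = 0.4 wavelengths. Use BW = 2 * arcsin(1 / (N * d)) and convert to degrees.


1/(N*d) = 1/(18*0.4) = 0.138889
BW = 2*arcsin(0.138889) = 16.0 degrees

16.0 degrees


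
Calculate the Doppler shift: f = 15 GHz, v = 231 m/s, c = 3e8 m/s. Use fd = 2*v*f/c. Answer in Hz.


fd = 2 * 231 * 15000000000.0 / 3e8 = 23100.0 Hz

23100.0 Hz


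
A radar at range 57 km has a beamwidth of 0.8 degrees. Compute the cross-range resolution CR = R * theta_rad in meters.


BW_rad = 0.013962634
CR = 57000 * 0.013962634 = 795.9 m

795.9 m


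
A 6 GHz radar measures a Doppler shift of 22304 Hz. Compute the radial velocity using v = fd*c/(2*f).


v = 22304 * 3e8 / (2 * 6000000000.0) = 557.6 m/s

557.6 m/s


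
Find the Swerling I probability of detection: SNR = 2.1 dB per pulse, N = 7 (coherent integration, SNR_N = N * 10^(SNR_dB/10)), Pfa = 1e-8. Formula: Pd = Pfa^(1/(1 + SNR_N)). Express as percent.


SNR_lin = 10^(2.1/10) = 1.62181
SNR_N = 7 * 1.62181 = 11.35267
1/(1 + SNR_N) = 1/12.35267 = 0.0809542
Pd = (1e-8)^0.0809542 = 0.2251
Pd = 22.5%

22.5%


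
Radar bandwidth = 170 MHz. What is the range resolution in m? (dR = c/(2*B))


dR = 3e8 / (2 * 170000000.0) = 0.88 m

0.88 m


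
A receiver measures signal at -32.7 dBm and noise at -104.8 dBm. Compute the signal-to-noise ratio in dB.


SNR = -32.7 - (-104.8) = 72.1 dB

72.1 dB


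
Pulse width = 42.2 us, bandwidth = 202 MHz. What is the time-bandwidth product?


TBP = 42.2 * 202 = 8524.4

8524.4


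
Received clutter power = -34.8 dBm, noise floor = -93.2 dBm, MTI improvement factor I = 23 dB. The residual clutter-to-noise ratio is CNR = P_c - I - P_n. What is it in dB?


CNR = -34.8 - 23 - (-93.2) = 35.4 dB

35.4 dB


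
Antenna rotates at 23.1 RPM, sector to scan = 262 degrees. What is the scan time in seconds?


t = 262 / (23.1 * 360) * 60 = 1.89 s

1.89 s


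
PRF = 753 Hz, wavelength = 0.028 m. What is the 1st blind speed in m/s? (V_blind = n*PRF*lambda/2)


V_blind = 1 * 753 * 0.028 / 2 = 10.5 m/s

10.5 m/s


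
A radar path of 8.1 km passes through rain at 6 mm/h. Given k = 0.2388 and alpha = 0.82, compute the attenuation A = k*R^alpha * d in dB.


gamma = 0.2388 * 6^0.82 = 1.037811 dB/km
A = 1.037811 * 8.1 = 8.41 dB

8.41 dB


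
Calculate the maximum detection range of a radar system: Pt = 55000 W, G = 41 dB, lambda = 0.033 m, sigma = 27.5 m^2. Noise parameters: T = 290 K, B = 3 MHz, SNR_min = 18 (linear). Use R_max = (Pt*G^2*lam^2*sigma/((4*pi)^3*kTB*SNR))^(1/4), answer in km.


G_lin = 10^(41/10) = 12589.254118
R^4 = 55000 * 12589.254118^2 * 0.033^2 * 27.5 / ((4*pi)^3 * 1.38e-23 * 290 * 3000000.0 * 18)
R^4 = 6.08727e20 m^4
R_max = (6.08727e20)^(1/4) = 157074.5 m = 157.1 km

157.1 km


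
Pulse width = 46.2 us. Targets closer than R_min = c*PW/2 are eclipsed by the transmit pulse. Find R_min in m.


R_min = 3e8 * 46.2e-6 / 2 = 6930.0 m

6930.0 m


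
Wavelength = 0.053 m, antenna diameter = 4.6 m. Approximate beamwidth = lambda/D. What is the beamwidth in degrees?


BW_rad = 0.053 / 4.6 = 0.011522
BW_deg = 0.66 degrees

0.66 degrees


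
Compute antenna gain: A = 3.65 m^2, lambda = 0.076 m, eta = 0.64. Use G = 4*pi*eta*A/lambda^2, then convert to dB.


G_linear = 4*pi*0.64*3.65/0.076^2 = 5082.24
G_dB = 10*log10(5082.24) = 37.1 dB

37.1 dB


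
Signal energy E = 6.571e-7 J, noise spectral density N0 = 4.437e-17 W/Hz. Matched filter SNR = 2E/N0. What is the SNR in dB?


SNR_lin = 2 * 6.571e-7 / 4.437e-17 = 2.962e10
SNR_dB = 10*log10(2.962e10) = 104.7 dB

104.7 dB


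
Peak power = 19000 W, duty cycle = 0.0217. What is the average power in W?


P_avg = 19000 * 0.0217 = 412.3 W

412.3 W


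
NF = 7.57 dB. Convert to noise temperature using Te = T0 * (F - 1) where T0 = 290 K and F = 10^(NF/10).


NF_lin = 10^(7.57/10) = 5.714786
Te = 290 * (5.714786 - 1) = 1367.3 K

1367.3 K


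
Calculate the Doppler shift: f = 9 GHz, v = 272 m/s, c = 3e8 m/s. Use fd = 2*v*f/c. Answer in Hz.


fd = 2 * 272 * 9000000000.0 / 3e8 = 16320.0 Hz

16320.0 Hz


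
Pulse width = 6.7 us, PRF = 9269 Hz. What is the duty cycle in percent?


DC = 6.7e-6 * 9269 * 100 = 6.21%

6.21%


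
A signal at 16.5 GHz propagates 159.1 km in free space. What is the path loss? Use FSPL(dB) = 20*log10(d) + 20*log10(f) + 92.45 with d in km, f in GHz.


20*log10(159.1) = 44.03
20*log10(16.5) = 24.35
FSPL = 160.8 dB

160.8 dB


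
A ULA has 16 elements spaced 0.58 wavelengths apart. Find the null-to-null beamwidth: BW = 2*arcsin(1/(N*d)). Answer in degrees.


1/(N*d) = 1/(16*0.58) = 0.107759
BW = 2*arcsin(0.107759) = 12.4 degrees

12.4 degrees


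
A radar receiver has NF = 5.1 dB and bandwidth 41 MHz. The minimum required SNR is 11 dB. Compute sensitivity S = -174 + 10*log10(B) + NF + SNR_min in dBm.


10*log10(41000000.0) = 76.13
S = -174 + 76.13 + 5.1 + 11 = -81.8 dBm

-81.8 dBm


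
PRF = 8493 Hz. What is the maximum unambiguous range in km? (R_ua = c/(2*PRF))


R_ua = 3e8 / (2 * 8493) = 17661.6 m = 17.7 km

17.7 km


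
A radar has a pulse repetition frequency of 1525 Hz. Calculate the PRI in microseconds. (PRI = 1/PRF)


PRI = 1/1525 = 0.0006557377 s = 655.7 us

655.7 us


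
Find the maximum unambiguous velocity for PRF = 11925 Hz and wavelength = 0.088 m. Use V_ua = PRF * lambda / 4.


V_ua = 11925 * 0.088 / 4 = 262.4 m/s

262.4 m/s


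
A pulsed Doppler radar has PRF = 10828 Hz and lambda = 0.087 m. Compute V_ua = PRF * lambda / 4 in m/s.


V_ua = 10828 * 0.087 / 4 = 235.5 m/s

235.5 m/s


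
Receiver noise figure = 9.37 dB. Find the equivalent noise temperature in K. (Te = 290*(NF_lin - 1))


NF_lin = 10^(9.37/10) = 8.649679
Te = 290 * (8.649679 - 1) = 2218.4 K

2218.4 K


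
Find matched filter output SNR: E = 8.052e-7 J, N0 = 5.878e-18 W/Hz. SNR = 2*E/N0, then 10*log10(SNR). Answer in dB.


SNR_lin = 2 * 8.052e-7 / 5.878e-18 = 2.74e11
SNR_dB = 10*log10(2.74e11) = 114.4 dB

114.4 dB


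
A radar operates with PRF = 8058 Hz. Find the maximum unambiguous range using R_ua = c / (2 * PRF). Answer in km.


R_ua = 3e8 / (2 * 8058) = 18615.0 m = 18.6 km

18.6 km


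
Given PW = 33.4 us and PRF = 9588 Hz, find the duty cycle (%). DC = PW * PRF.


DC = 33.4e-6 * 9588 * 100 = 32.02%

32.02%


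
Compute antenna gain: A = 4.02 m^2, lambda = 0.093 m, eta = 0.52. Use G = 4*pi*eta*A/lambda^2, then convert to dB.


G_linear = 4*pi*0.52*4.02/0.093^2 = 3037.2
G_dB = 10*log10(3037.2) = 34.8 dB

34.8 dB


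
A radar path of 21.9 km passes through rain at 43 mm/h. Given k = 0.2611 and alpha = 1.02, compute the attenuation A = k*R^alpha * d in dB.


gamma = 0.2611 * 43^1.02 = 12.10444 dB/km
A = 12.10444 * 21.9 = 265.09 dB

265.09 dB


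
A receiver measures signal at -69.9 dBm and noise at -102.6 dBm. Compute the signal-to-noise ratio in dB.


SNR = -69.9 - (-102.6) = 32.7 dB

32.7 dB


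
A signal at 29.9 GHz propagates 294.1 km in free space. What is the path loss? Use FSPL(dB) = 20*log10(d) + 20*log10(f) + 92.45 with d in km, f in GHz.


20*log10(294.1) = 49.37
20*log10(29.9) = 29.51
FSPL = 171.3 dB

171.3 dB


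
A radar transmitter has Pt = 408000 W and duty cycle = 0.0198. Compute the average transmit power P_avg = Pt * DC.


P_avg = 408000 * 0.0198 = 8078.4 W

8078.4 W


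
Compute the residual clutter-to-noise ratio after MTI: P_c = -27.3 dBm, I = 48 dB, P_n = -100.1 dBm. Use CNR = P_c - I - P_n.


CNR = -27.3 - 48 - (-100.1) = 24.8 dB

24.8 dB


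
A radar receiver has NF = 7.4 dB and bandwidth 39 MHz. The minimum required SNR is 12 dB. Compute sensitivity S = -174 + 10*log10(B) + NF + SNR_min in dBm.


10*log10(39000000.0) = 75.91
S = -174 + 75.91 + 7.4 + 12 = -78.7 dBm

-78.7 dBm


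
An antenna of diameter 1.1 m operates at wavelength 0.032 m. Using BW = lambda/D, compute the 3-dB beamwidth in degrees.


BW_rad = 0.032 / 1.1 = 0.029091
BW_deg = 1.67 degrees

1.67 degrees


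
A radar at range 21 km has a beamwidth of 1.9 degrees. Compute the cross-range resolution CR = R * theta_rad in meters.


BW_rad = 0.033161256
CR = 21000 * 0.033161256 = 696.4 m

696.4 m


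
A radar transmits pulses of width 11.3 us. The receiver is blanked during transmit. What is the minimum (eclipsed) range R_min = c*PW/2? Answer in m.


R_min = 3e8 * 11.3e-6 / 2 = 1695.0 m

1695.0 m


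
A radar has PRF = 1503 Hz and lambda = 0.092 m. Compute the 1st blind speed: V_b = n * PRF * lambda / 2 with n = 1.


V_blind = 1 * 1503 * 0.092 / 2 = 69.1 m/s

69.1 m/s


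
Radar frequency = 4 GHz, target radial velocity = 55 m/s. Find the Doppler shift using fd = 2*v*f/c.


fd = 2 * 55 * 4000000000.0 / 3e8 = 1466.7 Hz

1466.7 Hz


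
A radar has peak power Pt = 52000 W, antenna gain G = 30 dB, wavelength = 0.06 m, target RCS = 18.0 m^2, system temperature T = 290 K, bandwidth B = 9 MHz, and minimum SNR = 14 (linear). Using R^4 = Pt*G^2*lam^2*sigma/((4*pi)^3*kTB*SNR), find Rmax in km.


G_lin = 10^(30/10) = 1000.0
R^4 = 52000 * 1000.0^2 * 0.06^2 * 18.0 / ((4*pi)^3 * 1.38e-23 * 290 * 9000000.0 * 14)
R^4 = 3.36745e18 m^4
R_max = (3.36745e18)^(1/4) = 42837.6 m = 42.8 km

42.8 km


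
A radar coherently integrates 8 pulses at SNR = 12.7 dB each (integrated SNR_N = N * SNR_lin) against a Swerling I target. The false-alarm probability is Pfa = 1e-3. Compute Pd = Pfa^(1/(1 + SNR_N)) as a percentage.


SNR_lin = 10^(12.7/10) = 18.62087
SNR_N = 8 * 18.62087 = 148.96696
1/(1 + SNR_N) = 1/149.96696 = 0.0066681
Pd = (1e-3)^0.0066681 = 0.95498
Pd = 95.5%

95.5%


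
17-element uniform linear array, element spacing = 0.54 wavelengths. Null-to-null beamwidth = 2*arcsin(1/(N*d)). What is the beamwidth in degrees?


1/(N*d) = 1/(17*0.54) = 0.108932
BW = 2*arcsin(0.108932) = 12.5 degrees

12.5 degrees


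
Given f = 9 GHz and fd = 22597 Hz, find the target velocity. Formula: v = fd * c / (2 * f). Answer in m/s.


v = 22597 * 3e8 / (2 * 9000000000.0) = 376.6 m/s

376.6 m/s


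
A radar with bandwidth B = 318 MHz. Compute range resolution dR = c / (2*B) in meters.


dR = 3e8 / (2 * 318000000.0) = 0.47 m

0.47 m


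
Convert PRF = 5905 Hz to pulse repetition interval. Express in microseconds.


PRI = 1/5905 = 0.000169348 s = 169.3 us

169.3 us


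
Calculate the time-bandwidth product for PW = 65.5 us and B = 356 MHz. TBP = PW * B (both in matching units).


TBP = 65.5 * 356 = 23318.0

23318.0


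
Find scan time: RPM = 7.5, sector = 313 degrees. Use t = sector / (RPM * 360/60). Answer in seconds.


t = 313 / (7.5 * 360) * 60 = 6.96 s

6.96 s


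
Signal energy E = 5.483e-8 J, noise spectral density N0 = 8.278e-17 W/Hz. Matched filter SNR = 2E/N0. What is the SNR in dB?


SNR_lin = 2 * 5.483e-8 / 8.278e-17 = 1.325e9
SNR_dB = 10*log10(1.325e9) = 91.2 dB

91.2 dB


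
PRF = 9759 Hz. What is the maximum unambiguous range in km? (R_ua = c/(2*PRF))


R_ua = 3e8 / (2 * 9759) = 15370.4 m = 15.4 km

15.4 km


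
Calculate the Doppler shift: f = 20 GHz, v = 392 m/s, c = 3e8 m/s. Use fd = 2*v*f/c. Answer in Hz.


fd = 2 * 392 * 20000000000.0 / 3e8 = 52266.7 Hz

52266.7 Hz


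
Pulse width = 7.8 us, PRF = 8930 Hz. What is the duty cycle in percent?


DC = 7.8e-6 * 8930 * 100 = 6.97%

6.97%


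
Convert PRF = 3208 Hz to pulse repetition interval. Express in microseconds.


PRI = 1/3208 = 0.0003117207 s = 311.7 us

311.7 us


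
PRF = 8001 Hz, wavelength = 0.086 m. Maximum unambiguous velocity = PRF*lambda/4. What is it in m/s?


V_ua = 8001 * 0.086 / 4 = 172.0 m/s

172.0 m/s


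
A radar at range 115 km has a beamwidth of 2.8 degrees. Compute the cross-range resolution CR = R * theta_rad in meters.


BW_rad = 0.048869219
CR = 115000 * 0.048869219 = 5620.0 m

5620.0 m


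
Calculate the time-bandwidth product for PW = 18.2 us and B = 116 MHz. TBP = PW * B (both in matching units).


TBP = 18.2 * 116 = 2111.2

2111.2


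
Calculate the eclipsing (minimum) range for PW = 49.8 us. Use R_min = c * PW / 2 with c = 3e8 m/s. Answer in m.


R_min = 3e8 * 49.8e-6 / 2 = 7470.0 m

7470.0 m


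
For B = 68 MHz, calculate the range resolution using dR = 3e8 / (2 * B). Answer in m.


dR = 3e8 / (2 * 68000000.0) = 2.21 m

2.21 m


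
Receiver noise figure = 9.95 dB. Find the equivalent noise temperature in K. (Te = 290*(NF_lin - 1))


NF_lin = 10^(9.95/10) = 9.885531
Te = 290 * (9.885531 - 1) = 2576.8 K

2576.8 K


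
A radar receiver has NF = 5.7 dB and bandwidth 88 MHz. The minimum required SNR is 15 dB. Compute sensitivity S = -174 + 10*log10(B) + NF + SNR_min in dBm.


10*log10(88000000.0) = 79.44
S = -174 + 79.44 + 5.7 + 15 = -73.9 dBm

-73.9 dBm


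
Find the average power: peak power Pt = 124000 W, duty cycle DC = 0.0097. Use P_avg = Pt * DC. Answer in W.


P_avg = 124000 * 0.0097 = 1202.8 W

1202.8 W


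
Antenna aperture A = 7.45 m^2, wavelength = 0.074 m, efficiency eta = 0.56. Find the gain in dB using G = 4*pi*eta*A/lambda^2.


G_linear = 4*pi*0.56*7.45/0.074^2 = 9573.94
G_dB = 10*log10(9573.94) = 39.8 dB

39.8 dB


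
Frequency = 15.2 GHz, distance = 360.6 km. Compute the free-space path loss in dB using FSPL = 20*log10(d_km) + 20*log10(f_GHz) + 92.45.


20*log10(360.6) = 51.14
20*log10(15.2) = 23.64
FSPL = 167.2 dB

167.2 dB


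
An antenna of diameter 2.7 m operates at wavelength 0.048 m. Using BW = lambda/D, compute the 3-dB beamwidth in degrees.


BW_rad = 0.048 / 2.7 = 0.017778
BW_deg = 1.02 degrees

1.02 degrees


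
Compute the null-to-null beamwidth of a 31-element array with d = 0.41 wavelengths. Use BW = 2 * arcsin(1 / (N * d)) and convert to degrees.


1/(N*d) = 1/(31*0.41) = 0.078678
BW = 2*arcsin(0.078678) = 9.0 degrees

9.0 degrees


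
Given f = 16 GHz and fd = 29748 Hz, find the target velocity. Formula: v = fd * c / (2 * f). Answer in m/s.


v = 29748 * 3e8 / (2 * 16000000000.0) = 278.9 m/s

278.9 m/s


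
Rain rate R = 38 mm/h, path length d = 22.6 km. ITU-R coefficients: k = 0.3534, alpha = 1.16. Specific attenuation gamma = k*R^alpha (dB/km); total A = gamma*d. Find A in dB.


gamma = 0.3534 * 38^1.16 = 24.033417 dB/km
A = 24.033417 * 22.6 = 543.16 dB

543.16 dB


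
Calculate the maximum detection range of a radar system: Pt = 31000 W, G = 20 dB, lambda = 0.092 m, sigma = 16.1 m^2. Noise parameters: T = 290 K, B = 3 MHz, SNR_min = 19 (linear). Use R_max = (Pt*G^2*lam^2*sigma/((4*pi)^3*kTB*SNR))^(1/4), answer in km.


G_lin = 10^(20/10) = 100.0
R^4 = 31000 * 100.0^2 * 0.092^2 * 16.1 / ((4*pi)^3 * 1.38e-23 * 290 * 3000000.0 * 19)
R^4 = 9.33215e16 m^4
R_max = (9.33215e16)^(1/4) = 17478.1 m = 17.5 km

17.5 km


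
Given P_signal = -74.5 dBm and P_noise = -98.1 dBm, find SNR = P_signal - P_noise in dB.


SNR = -74.5 - (-98.1) = 23.6 dB

23.6 dB


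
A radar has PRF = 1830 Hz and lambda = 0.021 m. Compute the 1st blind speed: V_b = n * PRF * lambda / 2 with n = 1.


V_blind = 1 * 1830 * 0.021 / 2 = 19.2 m/s

19.2 m/s


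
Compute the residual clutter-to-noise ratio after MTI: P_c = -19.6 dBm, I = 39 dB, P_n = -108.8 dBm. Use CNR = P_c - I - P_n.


CNR = -19.6 - 39 - (-108.8) = 50.2 dB

50.2 dB


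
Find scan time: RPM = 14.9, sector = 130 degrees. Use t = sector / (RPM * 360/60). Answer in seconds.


t = 130 / (14.9 * 360) * 60 = 1.45 s

1.45 s


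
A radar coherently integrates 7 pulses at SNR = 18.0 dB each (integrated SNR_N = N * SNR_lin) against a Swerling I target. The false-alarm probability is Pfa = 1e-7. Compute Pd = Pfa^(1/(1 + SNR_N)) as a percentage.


SNR_lin = 10^(18.0/10) = 63.09573
SNR_N = 7 * 63.09573 = 441.67011
1/(1 + SNR_N) = 1/442.67011 = 0.002259
Pd = (1e-7)^0.002259 = 0.96424
Pd = 96.4%

96.4%


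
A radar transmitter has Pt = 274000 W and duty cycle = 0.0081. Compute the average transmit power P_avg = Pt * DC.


P_avg = 274000 * 0.0081 = 2219.4 W

2219.4 W


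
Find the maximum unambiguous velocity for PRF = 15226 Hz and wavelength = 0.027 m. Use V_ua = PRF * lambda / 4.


V_ua = 15226 * 0.027 / 4 = 102.8 m/s

102.8 m/s


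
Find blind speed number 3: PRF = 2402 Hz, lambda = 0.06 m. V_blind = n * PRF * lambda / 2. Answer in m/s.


V_blind = 3 * 2402 * 0.06 / 2 = 216.2 m/s

216.2 m/s


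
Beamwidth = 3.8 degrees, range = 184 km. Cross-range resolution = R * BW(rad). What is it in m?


BW_rad = 0.066322512
CR = 184000 * 0.066322512 = 12203.3 m

12203.3 m


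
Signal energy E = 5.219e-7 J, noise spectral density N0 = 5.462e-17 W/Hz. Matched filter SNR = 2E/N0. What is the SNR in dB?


SNR_lin = 2 * 5.219e-7 / 5.462e-17 = 1.911e10
SNR_dB = 10*log10(1.911e10) = 102.8 dB

102.8 dB


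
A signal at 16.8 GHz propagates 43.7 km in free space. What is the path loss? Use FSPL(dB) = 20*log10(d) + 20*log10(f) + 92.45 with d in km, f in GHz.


20*log10(43.7) = 32.81
20*log10(16.8) = 24.51
FSPL = 149.8 dB

149.8 dB


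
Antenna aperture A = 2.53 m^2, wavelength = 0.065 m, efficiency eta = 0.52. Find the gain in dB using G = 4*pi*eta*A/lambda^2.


G_linear = 4*pi*0.52*2.53/0.065^2 = 3912.97
G_dB = 10*log10(3912.97) = 35.9 dB

35.9 dB


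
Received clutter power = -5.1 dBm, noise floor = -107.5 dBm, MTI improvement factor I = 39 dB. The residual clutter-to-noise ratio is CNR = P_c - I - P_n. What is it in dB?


CNR = -5.1 - 39 - (-107.5) = 63.4 dB

63.4 dB


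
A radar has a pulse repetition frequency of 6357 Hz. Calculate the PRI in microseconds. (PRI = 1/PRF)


PRI = 1/6357 = 0.0001573069 s = 157.3 us

157.3 us


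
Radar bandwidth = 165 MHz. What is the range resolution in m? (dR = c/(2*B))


dR = 3e8 / (2 * 165000000.0) = 0.91 m

0.91 m


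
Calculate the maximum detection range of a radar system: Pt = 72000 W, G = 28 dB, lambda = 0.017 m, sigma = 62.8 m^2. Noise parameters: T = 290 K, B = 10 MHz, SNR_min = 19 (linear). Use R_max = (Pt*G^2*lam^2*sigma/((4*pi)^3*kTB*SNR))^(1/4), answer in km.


G_lin = 10^(28/10) = 630.957344
R^4 = 72000 * 630.957344^2 * 0.017^2 * 62.8 / ((4*pi)^3 * 1.38e-23 * 290 * 10000000.0 * 19)
R^4 = 3.4477e17 m^4
R_max = (3.4477e17)^(1/4) = 24231.6 m = 24.2 km

24.2 km


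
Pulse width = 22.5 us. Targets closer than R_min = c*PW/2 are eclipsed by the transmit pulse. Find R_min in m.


R_min = 3e8 * 22.5e-6 / 2 = 3375.0 m

3375.0 m


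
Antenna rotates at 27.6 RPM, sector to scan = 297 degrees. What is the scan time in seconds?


t = 297 / (27.6 * 360) * 60 = 1.79 s

1.79 s


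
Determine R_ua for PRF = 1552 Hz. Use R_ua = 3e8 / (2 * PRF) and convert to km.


R_ua = 3e8 / (2 * 1552) = 96649.5 m = 96.6 km

96.6 km


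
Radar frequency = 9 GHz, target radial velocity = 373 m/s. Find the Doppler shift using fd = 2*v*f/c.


fd = 2 * 373 * 9000000000.0 / 3e8 = 22380.0 Hz

22380.0 Hz


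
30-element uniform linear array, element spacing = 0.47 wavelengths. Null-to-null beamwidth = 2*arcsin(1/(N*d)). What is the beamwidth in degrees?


1/(N*d) = 1/(30*0.47) = 0.070922
BW = 2*arcsin(0.070922) = 8.1 degrees

8.1 degrees


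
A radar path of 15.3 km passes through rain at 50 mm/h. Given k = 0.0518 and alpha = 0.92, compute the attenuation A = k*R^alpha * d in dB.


gamma = 0.0518 * 50^0.92 = 1.89401 dB/km
A = 1.89401 * 15.3 = 28.98 dB

28.98 dB


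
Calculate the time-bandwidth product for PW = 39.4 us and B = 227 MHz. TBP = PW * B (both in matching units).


TBP = 39.4 * 227 = 8943.8

8943.8


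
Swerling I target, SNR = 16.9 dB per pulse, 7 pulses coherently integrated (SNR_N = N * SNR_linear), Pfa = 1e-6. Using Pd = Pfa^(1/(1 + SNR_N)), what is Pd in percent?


SNR_lin = 10^(16.9/10) = 48.97788
SNR_N = 7 * 48.97788 = 342.84516
1/(1 + SNR_N) = 1/343.84516 = 0.0029083
Pd = (1e-6)^0.0029083 = 0.96062
Pd = 96.1%

96.1%


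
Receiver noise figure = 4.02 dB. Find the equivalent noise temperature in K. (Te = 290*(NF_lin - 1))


NF_lin = 10^(4.02/10) = 2.523481
Te = 290 * (2.523481 - 1) = 441.8 K

441.8 K


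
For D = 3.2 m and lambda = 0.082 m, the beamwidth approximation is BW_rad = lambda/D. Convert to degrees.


BW_rad = 0.082 / 3.2 = 0.025625
BW_deg = 1.47 degrees

1.47 degrees


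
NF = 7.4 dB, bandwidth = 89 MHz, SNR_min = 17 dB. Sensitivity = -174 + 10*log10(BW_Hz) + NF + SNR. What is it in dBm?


10*log10(89000000.0) = 79.49
S = -174 + 79.49 + 7.4 + 17 = -70.1 dBm

-70.1 dBm


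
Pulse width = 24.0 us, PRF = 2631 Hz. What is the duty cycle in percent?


DC = 24.0e-6 * 2631 * 100 = 6.31%

6.31%


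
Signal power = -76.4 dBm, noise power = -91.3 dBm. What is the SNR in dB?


SNR = -76.4 - (-91.3) = 14.9 dB

14.9 dB


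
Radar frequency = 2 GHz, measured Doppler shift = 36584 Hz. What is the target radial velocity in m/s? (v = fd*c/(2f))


v = 36584 * 3e8 / (2 * 2000000000.0) = 2743.8 m/s

2743.8 m/s


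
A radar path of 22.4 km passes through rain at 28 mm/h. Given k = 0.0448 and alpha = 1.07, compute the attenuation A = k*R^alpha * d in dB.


gamma = 0.0448 * 28^1.07 = 1.583934 dB/km
A = 1.583934 * 22.4 = 35.48 dB

35.48 dB


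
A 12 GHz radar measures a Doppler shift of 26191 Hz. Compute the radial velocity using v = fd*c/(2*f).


v = 26191 * 3e8 / (2 * 12000000000.0) = 327.4 m/s

327.4 m/s


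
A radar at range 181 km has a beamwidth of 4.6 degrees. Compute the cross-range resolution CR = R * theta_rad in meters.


BW_rad = 0.080285146
CR = 181000 * 0.080285146 = 14531.6 m

14531.6 m


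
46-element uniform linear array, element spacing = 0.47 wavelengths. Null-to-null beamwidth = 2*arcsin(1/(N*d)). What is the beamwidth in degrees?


1/(N*d) = 1/(46*0.47) = 0.046253
BW = 2*arcsin(0.046253) = 5.3 degrees

5.3 degrees


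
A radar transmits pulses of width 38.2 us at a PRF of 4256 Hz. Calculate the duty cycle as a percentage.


DC = 38.2e-6 * 4256 * 100 = 16.26%

16.26%


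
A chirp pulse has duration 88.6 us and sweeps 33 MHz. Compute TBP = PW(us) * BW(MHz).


TBP = 88.6 * 33 = 2923.8

2923.8


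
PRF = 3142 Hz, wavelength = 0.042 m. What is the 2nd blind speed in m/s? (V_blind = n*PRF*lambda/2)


V_blind = 2 * 3142 * 0.042 / 2 = 132.0 m/s

132.0 m/s


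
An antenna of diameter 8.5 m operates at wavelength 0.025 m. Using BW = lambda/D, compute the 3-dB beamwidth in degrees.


BW_rad = 0.025 / 8.5 = 0.002941
BW_deg = 0.17 degrees

0.17 degrees


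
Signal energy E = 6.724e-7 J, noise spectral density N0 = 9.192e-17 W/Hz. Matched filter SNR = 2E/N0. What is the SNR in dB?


SNR_lin = 2 * 6.724e-7 / 9.192e-17 = 1.463e10
SNR_dB = 10*log10(1.463e10) = 101.7 dB

101.7 dB


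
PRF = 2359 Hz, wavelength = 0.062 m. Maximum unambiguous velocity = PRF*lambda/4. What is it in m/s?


V_ua = 2359 * 0.062 / 4 = 36.6 m/s

36.6 m/s
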